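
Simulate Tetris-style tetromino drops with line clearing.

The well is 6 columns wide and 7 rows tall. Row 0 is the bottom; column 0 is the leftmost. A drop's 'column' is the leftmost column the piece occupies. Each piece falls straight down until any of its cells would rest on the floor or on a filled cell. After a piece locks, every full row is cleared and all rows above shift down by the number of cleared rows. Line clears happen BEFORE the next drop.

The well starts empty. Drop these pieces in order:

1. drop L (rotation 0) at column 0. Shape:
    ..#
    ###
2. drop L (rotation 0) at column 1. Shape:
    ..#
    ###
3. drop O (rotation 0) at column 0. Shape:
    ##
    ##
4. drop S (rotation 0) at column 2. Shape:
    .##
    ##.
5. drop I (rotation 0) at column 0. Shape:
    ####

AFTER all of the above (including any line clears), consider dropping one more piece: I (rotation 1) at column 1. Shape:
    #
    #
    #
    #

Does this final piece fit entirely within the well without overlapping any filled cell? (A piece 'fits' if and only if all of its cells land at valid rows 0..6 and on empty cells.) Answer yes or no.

Answer: no

Derivation:
Drop 1: L rot0 at col 0 lands with bottom-row=0; cleared 0 line(s) (total 0); column heights now [1 1 2 0 0 0], max=2
Drop 2: L rot0 at col 1 lands with bottom-row=2; cleared 0 line(s) (total 0); column heights now [1 3 3 4 0 0], max=4
Drop 3: O rot0 at col 0 lands with bottom-row=3; cleared 0 line(s) (total 0); column heights now [5 5 3 4 0 0], max=5
Drop 4: S rot0 at col 2 lands with bottom-row=4; cleared 0 line(s) (total 0); column heights now [5 5 5 6 6 0], max=6
Drop 5: I rot0 at col 0 lands with bottom-row=6; cleared 0 line(s) (total 0); column heights now [7 7 7 7 6 0], max=7
Test piece I rot1 at col 1 (width 1): heights before test = [7 7 7 7 6 0]; fits = False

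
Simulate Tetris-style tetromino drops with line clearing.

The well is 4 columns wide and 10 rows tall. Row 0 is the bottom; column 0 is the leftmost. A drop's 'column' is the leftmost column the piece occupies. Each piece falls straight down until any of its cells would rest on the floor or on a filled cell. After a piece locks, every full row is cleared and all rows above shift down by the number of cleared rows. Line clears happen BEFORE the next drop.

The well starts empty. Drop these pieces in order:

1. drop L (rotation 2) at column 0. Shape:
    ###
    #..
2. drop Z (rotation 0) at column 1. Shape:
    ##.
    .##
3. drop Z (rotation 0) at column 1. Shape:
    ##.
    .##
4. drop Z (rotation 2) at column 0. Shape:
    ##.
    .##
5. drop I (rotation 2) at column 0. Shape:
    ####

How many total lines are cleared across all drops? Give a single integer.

Drop 1: L rot2 at col 0 lands with bottom-row=0; cleared 0 line(s) (total 0); column heights now [2 2 2 0], max=2
Drop 2: Z rot0 at col 1 lands with bottom-row=2; cleared 0 line(s) (total 0); column heights now [2 4 4 3], max=4
Drop 3: Z rot0 at col 1 lands with bottom-row=4; cleared 0 line(s) (total 0); column heights now [2 6 6 5], max=6
Drop 4: Z rot2 at col 0 lands with bottom-row=6; cleared 0 line(s) (total 0); column heights now [8 8 7 5], max=8
Drop 5: I rot2 at col 0 lands with bottom-row=8; cleared 1 line(s) (total 1); column heights now [8 8 7 5], max=8

Answer: 1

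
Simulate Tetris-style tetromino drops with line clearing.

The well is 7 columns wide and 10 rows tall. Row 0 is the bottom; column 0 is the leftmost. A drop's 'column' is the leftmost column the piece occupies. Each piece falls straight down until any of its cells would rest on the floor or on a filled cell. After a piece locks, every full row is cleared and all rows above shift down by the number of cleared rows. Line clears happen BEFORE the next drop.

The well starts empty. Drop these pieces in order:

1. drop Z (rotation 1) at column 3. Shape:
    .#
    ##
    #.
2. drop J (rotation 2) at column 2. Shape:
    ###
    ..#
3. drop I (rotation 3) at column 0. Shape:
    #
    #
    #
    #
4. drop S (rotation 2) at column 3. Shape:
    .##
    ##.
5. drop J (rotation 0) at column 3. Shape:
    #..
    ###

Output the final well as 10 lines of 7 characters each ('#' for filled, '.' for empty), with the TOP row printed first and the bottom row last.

Answer: .......
...#...
...###.
....##.
...##..
..###..
#...#..
#...#..
#..##..
#..#...

Derivation:
Drop 1: Z rot1 at col 3 lands with bottom-row=0; cleared 0 line(s) (total 0); column heights now [0 0 0 2 3 0 0], max=3
Drop 2: J rot2 at col 2 lands with bottom-row=3; cleared 0 line(s) (total 0); column heights now [0 0 5 5 5 0 0], max=5
Drop 3: I rot3 at col 0 lands with bottom-row=0; cleared 0 line(s) (total 0); column heights now [4 0 5 5 5 0 0], max=5
Drop 4: S rot2 at col 3 lands with bottom-row=5; cleared 0 line(s) (total 0); column heights now [4 0 5 6 7 7 0], max=7
Drop 5: J rot0 at col 3 lands with bottom-row=7; cleared 0 line(s) (total 0); column heights now [4 0 5 9 8 8 0], max=9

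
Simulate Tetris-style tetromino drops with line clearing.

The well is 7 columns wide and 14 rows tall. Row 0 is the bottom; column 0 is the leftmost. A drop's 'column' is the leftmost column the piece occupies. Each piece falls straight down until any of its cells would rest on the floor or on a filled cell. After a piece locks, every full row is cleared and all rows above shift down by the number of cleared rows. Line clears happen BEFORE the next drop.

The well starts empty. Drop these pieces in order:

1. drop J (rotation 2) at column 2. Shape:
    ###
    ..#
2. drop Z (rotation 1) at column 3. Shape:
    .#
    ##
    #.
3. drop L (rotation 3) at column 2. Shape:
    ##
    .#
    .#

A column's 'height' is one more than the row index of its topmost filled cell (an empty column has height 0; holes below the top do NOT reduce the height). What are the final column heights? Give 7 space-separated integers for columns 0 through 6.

Drop 1: J rot2 at col 2 lands with bottom-row=0; cleared 0 line(s) (total 0); column heights now [0 0 2 2 2 0 0], max=2
Drop 2: Z rot1 at col 3 lands with bottom-row=2; cleared 0 line(s) (total 0); column heights now [0 0 2 4 5 0 0], max=5
Drop 3: L rot3 at col 2 lands with bottom-row=4; cleared 0 line(s) (total 0); column heights now [0 0 7 7 5 0 0], max=7

Answer: 0 0 7 7 5 0 0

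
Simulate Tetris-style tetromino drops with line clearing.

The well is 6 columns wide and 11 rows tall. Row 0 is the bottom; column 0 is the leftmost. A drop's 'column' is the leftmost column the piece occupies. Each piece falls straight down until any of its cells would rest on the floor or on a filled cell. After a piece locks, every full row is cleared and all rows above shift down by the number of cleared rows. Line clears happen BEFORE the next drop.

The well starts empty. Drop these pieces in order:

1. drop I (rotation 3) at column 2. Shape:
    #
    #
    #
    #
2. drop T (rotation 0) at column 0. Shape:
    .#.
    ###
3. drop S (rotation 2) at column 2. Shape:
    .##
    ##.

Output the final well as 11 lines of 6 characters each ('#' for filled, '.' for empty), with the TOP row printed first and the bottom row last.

Answer: ......
......
......
......
...##.
.###..
###...
..#...
..#...
..#...
..#...

Derivation:
Drop 1: I rot3 at col 2 lands with bottom-row=0; cleared 0 line(s) (total 0); column heights now [0 0 4 0 0 0], max=4
Drop 2: T rot0 at col 0 lands with bottom-row=4; cleared 0 line(s) (total 0); column heights now [5 6 5 0 0 0], max=6
Drop 3: S rot2 at col 2 lands with bottom-row=5; cleared 0 line(s) (total 0); column heights now [5 6 6 7 7 0], max=7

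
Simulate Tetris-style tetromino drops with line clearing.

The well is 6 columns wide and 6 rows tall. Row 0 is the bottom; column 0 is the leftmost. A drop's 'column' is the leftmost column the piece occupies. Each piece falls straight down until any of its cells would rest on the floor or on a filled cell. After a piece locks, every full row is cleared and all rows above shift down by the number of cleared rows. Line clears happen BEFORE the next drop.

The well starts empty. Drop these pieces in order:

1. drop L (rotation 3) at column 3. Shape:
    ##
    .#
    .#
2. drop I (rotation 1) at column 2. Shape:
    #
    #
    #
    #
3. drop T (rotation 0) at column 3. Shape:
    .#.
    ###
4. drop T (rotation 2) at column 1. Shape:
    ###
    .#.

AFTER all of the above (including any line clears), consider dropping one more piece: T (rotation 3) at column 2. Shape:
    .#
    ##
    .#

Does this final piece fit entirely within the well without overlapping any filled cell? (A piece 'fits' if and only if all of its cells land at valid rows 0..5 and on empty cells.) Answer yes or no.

Answer: no

Derivation:
Drop 1: L rot3 at col 3 lands with bottom-row=0; cleared 0 line(s) (total 0); column heights now [0 0 0 3 3 0], max=3
Drop 2: I rot1 at col 2 lands with bottom-row=0; cleared 0 line(s) (total 0); column heights now [0 0 4 3 3 0], max=4
Drop 3: T rot0 at col 3 lands with bottom-row=3; cleared 0 line(s) (total 0); column heights now [0 0 4 4 5 4], max=5
Drop 4: T rot2 at col 1 lands with bottom-row=4; cleared 0 line(s) (total 0); column heights now [0 6 6 6 5 4], max=6
Test piece T rot3 at col 2 (width 2): heights before test = [0 6 6 6 5 4]; fits = False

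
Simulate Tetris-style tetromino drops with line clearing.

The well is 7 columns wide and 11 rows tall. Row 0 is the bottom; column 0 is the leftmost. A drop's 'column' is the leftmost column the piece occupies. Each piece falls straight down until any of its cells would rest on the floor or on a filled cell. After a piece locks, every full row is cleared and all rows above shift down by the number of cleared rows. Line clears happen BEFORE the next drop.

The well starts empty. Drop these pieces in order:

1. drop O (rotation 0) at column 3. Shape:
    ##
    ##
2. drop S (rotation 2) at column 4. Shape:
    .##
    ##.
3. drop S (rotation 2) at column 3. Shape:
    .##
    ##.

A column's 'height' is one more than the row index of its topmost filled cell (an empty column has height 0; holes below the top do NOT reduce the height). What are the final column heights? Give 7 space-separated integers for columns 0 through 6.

Drop 1: O rot0 at col 3 lands with bottom-row=0; cleared 0 line(s) (total 0); column heights now [0 0 0 2 2 0 0], max=2
Drop 2: S rot2 at col 4 lands with bottom-row=2; cleared 0 line(s) (total 0); column heights now [0 0 0 2 3 4 4], max=4
Drop 3: S rot2 at col 3 lands with bottom-row=3; cleared 0 line(s) (total 0); column heights now [0 0 0 4 5 5 4], max=5

Answer: 0 0 0 4 5 5 4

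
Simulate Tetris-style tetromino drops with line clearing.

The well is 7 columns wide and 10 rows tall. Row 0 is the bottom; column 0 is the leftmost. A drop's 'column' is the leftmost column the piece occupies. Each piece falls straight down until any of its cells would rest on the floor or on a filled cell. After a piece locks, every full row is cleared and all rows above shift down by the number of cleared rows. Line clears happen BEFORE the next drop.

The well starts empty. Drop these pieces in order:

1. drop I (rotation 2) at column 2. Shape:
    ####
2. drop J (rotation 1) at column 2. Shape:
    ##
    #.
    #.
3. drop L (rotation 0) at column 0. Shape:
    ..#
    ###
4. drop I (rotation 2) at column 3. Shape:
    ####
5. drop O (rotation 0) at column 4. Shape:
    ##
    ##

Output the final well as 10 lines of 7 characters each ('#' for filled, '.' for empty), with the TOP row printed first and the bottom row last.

Drop 1: I rot2 at col 2 lands with bottom-row=0; cleared 0 line(s) (total 0); column heights now [0 0 1 1 1 1 0], max=1
Drop 2: J rot1 at col 2 lands with bottom-row=1; cleared 0 line(s) (total 0); column heights now [0 0 4 4 1 1 0], max=4
Drop 3: L rot0 at col 0 lands with bottom-row=4; cleared 0 line(s) (total 0); column heights now [5 5 6 4 1 1 0], max=6
Drop 4: I rot2 at col 3 lands with bottom-row=4; cleared 1 line(s) (total 1); column heights now [0 0 5 4 1 1 0], max=5
Drop 5: O rot0 at col 4 lands with bottom-row=1; cleared 0 line(s) (total 1); column heights now [0 0 5 4 3 3 0], max=5

Answer: .......
.......
.......
.......
.......
..#....
..##...
..#.##.
..#.##.
..####.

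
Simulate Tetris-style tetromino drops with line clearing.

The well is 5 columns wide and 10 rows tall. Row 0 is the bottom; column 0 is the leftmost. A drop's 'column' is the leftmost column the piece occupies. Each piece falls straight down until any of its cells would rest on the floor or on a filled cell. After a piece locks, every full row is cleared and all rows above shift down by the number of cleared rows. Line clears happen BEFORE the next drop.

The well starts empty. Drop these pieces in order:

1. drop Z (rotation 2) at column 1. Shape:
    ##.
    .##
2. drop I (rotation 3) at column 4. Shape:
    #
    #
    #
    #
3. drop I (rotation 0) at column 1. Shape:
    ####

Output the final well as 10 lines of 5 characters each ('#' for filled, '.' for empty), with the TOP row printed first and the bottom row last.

Answer: .....
.....
.....
.....
.....
.####
....#
....#
.##.#
..###

Derivation:
Drop 1: Z rot2 at col 1 lands with bottom-row=0; cleared 0 line(s) (total 0); column heights now [0 2 2 1 0], max=2
Drop 2: I rot3 at col 4 lands with bottom-row=0; cleared 0 line(s) (total 0); column heights now [0 2 2 1 4], max=4
Drop 3: I rot0 at col 1 lands with bottom-row=4; cleared 0 line(s) (total 0); column heights now [0 5 5 5 5], max=5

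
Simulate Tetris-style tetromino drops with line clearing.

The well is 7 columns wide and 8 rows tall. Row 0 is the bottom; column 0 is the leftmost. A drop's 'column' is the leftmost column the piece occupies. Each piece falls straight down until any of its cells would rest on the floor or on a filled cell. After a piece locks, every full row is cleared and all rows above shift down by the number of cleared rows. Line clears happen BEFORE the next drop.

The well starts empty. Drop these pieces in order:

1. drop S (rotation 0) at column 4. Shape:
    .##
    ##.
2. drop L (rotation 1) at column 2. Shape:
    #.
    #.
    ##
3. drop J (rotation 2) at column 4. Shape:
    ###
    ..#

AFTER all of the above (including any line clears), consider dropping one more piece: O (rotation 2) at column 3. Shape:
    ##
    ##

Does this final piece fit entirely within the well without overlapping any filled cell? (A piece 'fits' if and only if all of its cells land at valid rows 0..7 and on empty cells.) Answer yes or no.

Answer: yes

Derivation:
Drop 1: S rot0 at col 4 lands with bottom-row=0; cleared 0 line(s) (total 0); column heights now [0 0 0 0 1 2 2], max=2
Drop 2: L rot1 at col 2 lands with bottom-row=0; cleared 0 line(s) (total 0); column heights now [0 0 3 1 1 2 2], max=3
Drop 3: J rot2 at col 4 lands with bottom-row=2; cleared 0 line(s) (total 0); column heights now [0 0 3 1 4 4 4], max=4
Test piece O rot2 at col 3 (width 2): heights before test = [0 0 3 1 4 4 4]; fits = True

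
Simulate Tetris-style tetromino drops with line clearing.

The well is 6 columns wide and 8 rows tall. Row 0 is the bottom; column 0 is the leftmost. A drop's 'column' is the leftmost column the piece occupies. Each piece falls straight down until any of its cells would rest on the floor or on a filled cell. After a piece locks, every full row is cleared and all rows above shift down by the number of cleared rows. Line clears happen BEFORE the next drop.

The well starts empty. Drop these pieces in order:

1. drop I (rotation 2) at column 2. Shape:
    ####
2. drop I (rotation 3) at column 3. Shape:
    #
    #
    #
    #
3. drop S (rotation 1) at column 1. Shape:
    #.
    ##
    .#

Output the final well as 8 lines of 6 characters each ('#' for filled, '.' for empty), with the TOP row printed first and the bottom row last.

Drop 1: I rot2 at col 2 lands with bottom-row=0; cleared 0 line(s) (total 0); column heights now [0 0 1 1 1 1], max=1
Drop 2: I rot3 at col 3 lands with bottom-row=1; cleared 0 line(s) (total 0); column heights now [0 0 1 5 1 1], max=5
Drop 3: S rot1 at col 1 lands with bottom-row=1; cleared 0 line(s) (total 0); column heights now [0 4 3 5 1 1], max=5

Answer: ......
......
......
...#..
.#.#..
.###..
..##..
..####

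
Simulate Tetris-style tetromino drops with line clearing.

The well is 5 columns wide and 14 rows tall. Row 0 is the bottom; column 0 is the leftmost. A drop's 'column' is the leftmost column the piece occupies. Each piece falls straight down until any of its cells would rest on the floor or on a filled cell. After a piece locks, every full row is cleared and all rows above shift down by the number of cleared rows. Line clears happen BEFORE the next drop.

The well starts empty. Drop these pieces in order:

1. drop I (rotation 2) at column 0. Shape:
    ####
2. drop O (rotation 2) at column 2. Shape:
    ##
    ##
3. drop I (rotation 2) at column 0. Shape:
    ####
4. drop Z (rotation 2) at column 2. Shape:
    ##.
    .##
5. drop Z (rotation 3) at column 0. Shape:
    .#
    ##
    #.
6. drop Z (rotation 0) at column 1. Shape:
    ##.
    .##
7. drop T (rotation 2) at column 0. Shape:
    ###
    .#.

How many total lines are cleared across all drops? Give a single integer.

Answer: 0

Derivation:
Drop 1: I rot2 at col 0 lands with bottom-row=0; cleared 0 line(s) (total 0); column heights now [1 1 1 1 0], max=1
Drop 2: O rot2 at col 2 lands with bottom-row=1; cleared 0 line(s) (total 0); column heights now [1 1 3 3 0], max=3
Drop 3: I rot2 at col 0 lands with bottom-row=3; cleared 0 line(s) (total 0); column heights now [4 4 4 4 0], max=4
Drop 4: Z rot2 at col 2 lands with bottom-row=4; cleared 0 line(s) (total 0); column heights now [4 4 6 6 5], max=6
Drop 5: Z rot3 at col 0 lands with bottom-row=4; cleared 0 line(s) (total 0); column heights now [6 7 6 6 5], max=7
Drop 6: Z rot0 at col 1 lands with bottom-row=6; cleared 0 line(s) (total 0); column heights now [6 8 8 7 5], max=8
Drop 7: T rot2 at col 0 lands with bottom-row=8; cleared 0 line(s) (total 0); column heights now [10 10 10 7 5], max=10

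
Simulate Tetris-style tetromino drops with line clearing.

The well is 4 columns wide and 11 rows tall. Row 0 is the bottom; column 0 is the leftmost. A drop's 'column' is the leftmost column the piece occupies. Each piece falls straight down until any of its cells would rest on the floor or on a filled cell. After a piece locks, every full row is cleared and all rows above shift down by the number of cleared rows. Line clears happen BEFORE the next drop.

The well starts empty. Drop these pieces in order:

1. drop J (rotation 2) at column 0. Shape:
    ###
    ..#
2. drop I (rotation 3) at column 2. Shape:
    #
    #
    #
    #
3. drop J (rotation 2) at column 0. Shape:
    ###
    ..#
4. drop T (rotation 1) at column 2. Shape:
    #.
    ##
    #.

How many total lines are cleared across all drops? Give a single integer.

Drop 1: J rot2 at col 0 lands with bottom-row=0; cleared 0 line(s) (total 0); column heights now [2 2 2 0], max=2
Drop 2: I rot3 at col 2 lands with bottom-row=2; cleared 0 line(s) (total 0); column heights now [2 2 6 0], max=6
Drop 3: J rot2 at col 0 lands with bottom-row=6; cleared 0 line(s) (total 0); column heights now [8 8 8 0], max=8
Drop 4: T rot1 at col 2 lands with bottom-row=8; cleared 0 line(s) (total 0); column heights now [8 8 11 10], max=11

Answer: 0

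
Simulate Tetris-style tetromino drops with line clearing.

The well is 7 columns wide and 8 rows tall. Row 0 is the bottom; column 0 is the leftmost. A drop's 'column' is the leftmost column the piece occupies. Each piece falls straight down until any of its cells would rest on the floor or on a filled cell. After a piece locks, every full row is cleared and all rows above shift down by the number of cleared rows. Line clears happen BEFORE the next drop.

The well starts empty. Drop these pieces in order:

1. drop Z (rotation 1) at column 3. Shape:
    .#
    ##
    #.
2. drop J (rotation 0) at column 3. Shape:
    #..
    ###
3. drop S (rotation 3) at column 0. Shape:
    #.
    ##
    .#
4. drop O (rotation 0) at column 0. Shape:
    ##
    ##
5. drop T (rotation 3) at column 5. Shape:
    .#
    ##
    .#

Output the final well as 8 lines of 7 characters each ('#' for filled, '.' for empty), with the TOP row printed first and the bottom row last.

Drop 1: Z rot1 at col 3 lands with bottom-row=0; cleared 0 line(s) (total 0); column heights now [0 0 0 2 3 0 0], max=3
Drop 2: J rot0 at col 3 lands with bottom-row=3; cleared 0 line(s) (total 0); column heights now [0 0 0 5 4 4 0], max=5
Drop 3: S rot3 at col 0 lands with bottom-row=0; cleared 0 line(s) (total 0); column heights now [3 2 0 5 4 4 0], max=5
Drop 4: O rot0 at col 0 lands with bottom-row=3; cleared 0 line(s) (total 0); column heights now [5 5 0 5 4 4 0], max=5
Drop 5: T rot3 at col 5 lands with bottom-row=3; cleared 0 line(s) (total 0); column heights now [5 5 0 5 4 5 6], max=6

Answer: .......
.......
......#
##.#.##
##.####
#...#..
##.##..
.#.#...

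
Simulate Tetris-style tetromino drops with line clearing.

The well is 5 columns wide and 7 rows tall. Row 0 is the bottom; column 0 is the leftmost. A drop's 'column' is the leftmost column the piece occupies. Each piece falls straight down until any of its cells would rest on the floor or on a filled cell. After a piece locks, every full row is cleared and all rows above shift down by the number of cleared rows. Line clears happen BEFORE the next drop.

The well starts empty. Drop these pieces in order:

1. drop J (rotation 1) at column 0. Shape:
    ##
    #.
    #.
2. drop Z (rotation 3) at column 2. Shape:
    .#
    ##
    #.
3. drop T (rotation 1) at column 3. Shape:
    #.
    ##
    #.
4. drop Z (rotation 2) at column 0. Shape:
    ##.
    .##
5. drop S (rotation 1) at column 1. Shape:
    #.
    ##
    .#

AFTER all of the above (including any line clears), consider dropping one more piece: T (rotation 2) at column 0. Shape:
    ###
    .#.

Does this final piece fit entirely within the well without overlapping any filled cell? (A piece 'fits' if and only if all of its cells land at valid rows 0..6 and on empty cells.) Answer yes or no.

Drop 1: J rot1 at col 0 lands with bottom-row=0; cleared 0 line(s) (total 0); column heights now [3 3 0 0 0], max=3
Drop 2: Z rot3 at col 2 lands with bottom-row=0; cleared 0 line(s) (total 0); column heights now [3 3 2 3 0], max=3
Drop 3: T rot1 at col 3 lands with bottom-row=3; cleared 0 line(s) (total 0); column heights now [3 3 2 6 5], max=6
Drop 4: Z rot2 at col 0 lands with bottom-row=3; cleared 0 line(s) (total 0); column heights now [5 5 4 6 5], max=6
Drop 5: S rot1 at col 1 lands with bottom-row=4; cleared 1 line(s) (total 1); column heights now [3 6 5 5 0], max=6
Test piece T rot2 at col 0 (width 3): heights before test = [3 6 5 5 0]; fits = False

Answer: no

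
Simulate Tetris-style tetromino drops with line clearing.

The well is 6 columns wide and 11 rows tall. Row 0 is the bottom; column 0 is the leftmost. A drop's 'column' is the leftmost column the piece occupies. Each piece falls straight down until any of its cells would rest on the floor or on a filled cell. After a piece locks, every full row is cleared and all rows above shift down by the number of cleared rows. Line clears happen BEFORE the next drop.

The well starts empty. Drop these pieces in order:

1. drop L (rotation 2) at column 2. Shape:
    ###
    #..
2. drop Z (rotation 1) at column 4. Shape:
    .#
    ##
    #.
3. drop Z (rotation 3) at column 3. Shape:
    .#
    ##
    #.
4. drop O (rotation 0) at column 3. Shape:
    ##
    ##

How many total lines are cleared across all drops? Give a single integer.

Answer: 0

Derivation:
Drop 1: L rot2 at col 2 lands with bottom-row=0; cleared 0 line(s) (total 0); column heights now [0 0 2 2 2 0], max=2
Drop 2: Z rot1 at col 4 lands with bottom-row=2; cleared 0 line(s) (total 0); column heights now [0 0 2 2 4 5], max=5
Drop 3: Z rot3 at col 3 lands with bottom-row=3; cleared 0 line(s) (total 0); column heights now [0 0 2 5 6 5], max=6
Drop 4: O rot0 at col 3 lands with bottom-row=6; cleared 0 line(s) (total 0); column heights now [0 0 2 8 8 5], max=8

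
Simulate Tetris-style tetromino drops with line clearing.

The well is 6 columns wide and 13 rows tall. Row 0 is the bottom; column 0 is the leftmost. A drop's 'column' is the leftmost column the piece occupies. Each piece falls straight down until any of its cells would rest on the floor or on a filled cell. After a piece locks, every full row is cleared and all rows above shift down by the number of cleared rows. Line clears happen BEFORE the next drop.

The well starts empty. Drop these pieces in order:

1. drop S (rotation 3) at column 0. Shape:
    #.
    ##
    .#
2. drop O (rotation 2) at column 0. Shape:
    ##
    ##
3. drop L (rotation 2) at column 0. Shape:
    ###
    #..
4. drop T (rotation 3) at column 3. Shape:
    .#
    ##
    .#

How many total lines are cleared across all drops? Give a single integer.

Drop 1: S rot3 at col 0 lands with bottom-row=0; cleared 0 line(s) (total 0); column heights now [3 2 0 0 0 0], max=3
Drop 2: O rot2 at col 0 lands with bottom-row=3; cleared 0 line(s) (total 0); column heights now [5 5 0 0 0 0], max=5
Drop 3: L rot2 at col 0 lands with bottom-row=5; cleared 0 line(s) (total 0); column heights now [7 7 7 0 0 0], max=7
Drop 4: T rot3 at col 3 lands with bottom-row=0; cleared 0 line(s) (total 0); column heights now [7 7 7 2 3 0], max=7

Answer: 0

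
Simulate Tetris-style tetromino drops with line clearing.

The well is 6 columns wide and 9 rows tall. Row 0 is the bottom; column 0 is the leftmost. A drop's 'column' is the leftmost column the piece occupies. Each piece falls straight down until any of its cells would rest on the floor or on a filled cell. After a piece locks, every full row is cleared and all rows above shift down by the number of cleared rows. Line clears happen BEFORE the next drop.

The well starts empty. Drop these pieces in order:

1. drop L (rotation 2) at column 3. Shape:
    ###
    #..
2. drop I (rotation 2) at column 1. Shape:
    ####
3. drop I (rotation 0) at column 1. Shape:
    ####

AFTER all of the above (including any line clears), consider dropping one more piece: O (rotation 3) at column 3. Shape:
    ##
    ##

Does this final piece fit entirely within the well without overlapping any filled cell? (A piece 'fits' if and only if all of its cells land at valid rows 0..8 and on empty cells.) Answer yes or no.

Drop 1: L rot2 at col 3 lands with bottom-row=0; cleared 0 line(s) (total 0); column heights now [0 0 0 2 2 2], max=2
Drop 2: I rot2 at col 1 lands with bottom-row=2; cleared 0 line(s) (total 0); column heights now [0 3 3 3 3 2], max=3
Drop 3: I rot0 at col 1 lands with bottom-row=3; cleared 0 line(s) (total 0); column heights now [0 4 4 4 4 2], max=4
Test piece O rot3 at col 3 (width 2): heights before test = [0 4 4 4 4 2]; fits = True

Answer: yes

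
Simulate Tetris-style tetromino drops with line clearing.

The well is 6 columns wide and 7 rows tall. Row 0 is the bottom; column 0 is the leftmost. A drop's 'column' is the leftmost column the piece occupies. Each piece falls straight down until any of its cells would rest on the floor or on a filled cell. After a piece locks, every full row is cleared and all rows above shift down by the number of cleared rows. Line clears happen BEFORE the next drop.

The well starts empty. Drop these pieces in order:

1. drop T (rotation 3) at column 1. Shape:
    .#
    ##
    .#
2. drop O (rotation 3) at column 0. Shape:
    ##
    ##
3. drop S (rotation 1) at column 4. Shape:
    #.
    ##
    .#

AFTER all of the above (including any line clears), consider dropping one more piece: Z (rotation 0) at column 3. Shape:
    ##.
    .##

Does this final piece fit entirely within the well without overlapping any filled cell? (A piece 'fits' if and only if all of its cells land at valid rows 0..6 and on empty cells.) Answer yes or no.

Drop 1: T rot3 at col 1 lands with bottom-row=0; cleared 0 line(s) (total 0); column heights now [0 2 3 0 0 0], max=3
Drop 2: O rot3 at col 0 lands with bottom-row=2; cleared 0 line(s) (total 0); column heights now [4 4 3 0 0 0], max=4
Drop 3: S rot1 at col 4 lands with bottom-row=0; cleared 0 line(s) (total 0); column heights now [4 4 3 0 3 2], max=4
Test piece Z rot0 at col 3 (width 3): heights before test = [4 4 3 0 3 2]; fits = True

Answer: yes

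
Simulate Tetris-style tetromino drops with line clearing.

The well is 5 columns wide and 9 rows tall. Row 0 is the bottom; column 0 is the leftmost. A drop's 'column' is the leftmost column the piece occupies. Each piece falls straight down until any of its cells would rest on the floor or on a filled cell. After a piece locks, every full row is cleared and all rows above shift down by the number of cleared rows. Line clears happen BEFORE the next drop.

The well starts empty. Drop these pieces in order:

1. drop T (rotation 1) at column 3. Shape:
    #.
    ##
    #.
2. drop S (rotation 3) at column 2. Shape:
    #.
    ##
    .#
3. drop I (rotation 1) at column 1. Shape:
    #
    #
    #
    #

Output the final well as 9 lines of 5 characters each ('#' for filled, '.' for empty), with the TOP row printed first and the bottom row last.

Answer: .....
.....
.....
..#..
..##.
.#.#.
.#.#.
.#.##
.#.#.

Derivation:
Drop 1: T rot1 at col 3 lands with bottom-row=0; cleared 0 line(s) (total 0); column heights now [0 0 0 3 2], max=3
Drop 2: S rot3 at col 2 lands with bottom-row=3; cleared 0 line(s) (total 0); column heights now [0 0 6 5 2], max=6
Drop 3: I rot1 at col 1 lands with bottom-row=0; cleared 0 line(s) (total 0); column heights now [0 4 6 5 2], max=6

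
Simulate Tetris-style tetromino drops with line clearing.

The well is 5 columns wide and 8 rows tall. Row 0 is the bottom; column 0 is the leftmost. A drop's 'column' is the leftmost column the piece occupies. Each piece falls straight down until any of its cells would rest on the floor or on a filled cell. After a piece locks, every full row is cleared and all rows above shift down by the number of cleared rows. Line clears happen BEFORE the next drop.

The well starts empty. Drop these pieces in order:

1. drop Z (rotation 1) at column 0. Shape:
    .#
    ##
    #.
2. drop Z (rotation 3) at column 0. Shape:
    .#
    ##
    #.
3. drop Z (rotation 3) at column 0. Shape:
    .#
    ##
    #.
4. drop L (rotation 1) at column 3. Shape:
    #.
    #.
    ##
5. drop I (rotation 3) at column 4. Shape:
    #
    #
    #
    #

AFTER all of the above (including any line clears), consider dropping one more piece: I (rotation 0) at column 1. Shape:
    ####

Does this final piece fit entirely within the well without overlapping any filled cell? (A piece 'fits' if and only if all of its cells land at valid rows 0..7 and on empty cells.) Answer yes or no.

Drop 1: Z rot1 at col 0 lands with bottom-row=0; cleared 0 line(s) (total 0); column heights now [2 3 0 0 0], max=3
Drop 2: Z rot3 at col 0 lands with bottom-row=2; cleared 0 line(s) (total 0); column heights now [4 5 0 0 0], max=5
Drop 3: Z rot3 at col 0 lands with bottom-row=4; cleared 0 line(s) (total 0); column heights now [6 7 0 0 0], max=7
Drop 4: L rot1 at col 3 lands with bottom-row=0; cleared 0 line(s) (total 0); column heights now [6 7 0 3 1], max=7
Drop 5: I rot3 at col 4 lands with bottom-row=1; cleared 0 line(s) (total 0); column heights now [6 7 0 3 5], max=7
Test piece I rot0 at col 1 (width 4): heights before test = [6 7 0 3 5]; fits = True

Answer: yes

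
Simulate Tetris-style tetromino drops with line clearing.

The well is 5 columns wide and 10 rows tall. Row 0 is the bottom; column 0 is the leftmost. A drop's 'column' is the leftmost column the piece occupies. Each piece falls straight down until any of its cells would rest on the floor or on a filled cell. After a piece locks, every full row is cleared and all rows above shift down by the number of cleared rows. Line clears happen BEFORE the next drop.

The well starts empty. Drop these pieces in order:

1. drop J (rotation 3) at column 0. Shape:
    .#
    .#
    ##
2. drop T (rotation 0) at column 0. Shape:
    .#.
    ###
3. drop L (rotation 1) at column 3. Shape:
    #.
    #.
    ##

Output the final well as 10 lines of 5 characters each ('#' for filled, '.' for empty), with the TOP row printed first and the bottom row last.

Answer: .....
.....
.....
.....
.....
.#...
###..
.#.#.
.#.#.
##.##

Derivation:
Drop 1: J rot3 at col 0 lands with bottom-row=0; cleared 0 line(s) (total 0); column heights now [1 3 0 0 0], max=3
Drop 2: T rot0 at col 0 lands with bottom-row=3; cleared 0 line(s) (total 0); column heights now [4 5 4 0 0], max=5
Drop 3: L rot1 at col 3 lands with bottom-row=0; cleared 0 line(s) (total 0); column heights now [4 5 4 3 1], max=5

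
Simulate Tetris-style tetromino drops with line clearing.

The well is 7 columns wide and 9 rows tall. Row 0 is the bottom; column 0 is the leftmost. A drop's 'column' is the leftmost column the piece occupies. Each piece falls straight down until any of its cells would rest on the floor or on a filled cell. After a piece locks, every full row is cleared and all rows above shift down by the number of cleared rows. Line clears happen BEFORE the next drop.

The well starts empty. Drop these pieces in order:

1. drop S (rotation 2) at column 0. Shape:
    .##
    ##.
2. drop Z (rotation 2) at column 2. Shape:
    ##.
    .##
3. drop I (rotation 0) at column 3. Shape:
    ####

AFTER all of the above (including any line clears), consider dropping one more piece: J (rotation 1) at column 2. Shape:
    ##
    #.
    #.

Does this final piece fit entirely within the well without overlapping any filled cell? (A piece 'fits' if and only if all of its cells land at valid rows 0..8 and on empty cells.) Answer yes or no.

Drop 1: S rot2 at col 0 lands with bottom-row=0; cleared 0 line(s) (total 0); column heights now [1 2 2 0 0 0 0], max=2
Drop 2: Z rot2 at col 2 lands with bottom-row=1; cleared 0 line(s) (total 0); column heights now [1 2 3 3 2 0 0], max=3
Drop 3: I rot0 at col 3 lands with bottom-row=3; cleared 0 line(s) (total 0); column heights now [1 2 3 4 4 4 4], max=4
Test piece J rot1 at col 2 (width 2): heights before test = [1 2 3 4 4 4 4]; fits = True

Answer: yes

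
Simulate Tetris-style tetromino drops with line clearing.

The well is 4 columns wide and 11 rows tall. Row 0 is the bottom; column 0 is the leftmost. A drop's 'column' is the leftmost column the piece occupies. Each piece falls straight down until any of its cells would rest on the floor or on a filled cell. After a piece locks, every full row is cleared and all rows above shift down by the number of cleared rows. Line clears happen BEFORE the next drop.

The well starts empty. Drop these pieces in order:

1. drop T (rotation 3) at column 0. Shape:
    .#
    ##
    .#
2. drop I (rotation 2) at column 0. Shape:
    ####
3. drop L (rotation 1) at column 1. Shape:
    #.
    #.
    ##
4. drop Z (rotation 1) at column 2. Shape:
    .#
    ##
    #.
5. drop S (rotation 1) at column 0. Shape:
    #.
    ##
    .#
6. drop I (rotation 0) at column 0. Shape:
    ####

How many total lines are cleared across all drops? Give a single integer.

Drop 1: T rot3 at col 0 lands with bottom-row=0; cleared 0 line(s) (total 0); column heights now [2 3 0 0], max=3
Drop 2: I rot2 at col 0 lands with bottom-row=3; cleared 1 line(s) (total 1); column heights now [2 3 0 0], max=3
Drop 3: L rot1 at col 1 lands with bottom-row=3; cleared 0 line(s) (total 1); column heights now [2 6 4 0], max=6
Drop 4: Z rot1 at col 2 lands with bottom-row=4; cleared 0 line(s) (total 1); column heights now [2 6 6 7], max=7
Drop 5: S rot1 at col 0 lands with bottom-row=6; cleared 0 line(s) (total 1); column heights now [9 8 6 7], max=9
Drop 6: I rot0 at col 0 lands with bottom-row=9; cleared 1 line(s) (total 2); column heights now [9 8 6 7], max=9

Answer: 2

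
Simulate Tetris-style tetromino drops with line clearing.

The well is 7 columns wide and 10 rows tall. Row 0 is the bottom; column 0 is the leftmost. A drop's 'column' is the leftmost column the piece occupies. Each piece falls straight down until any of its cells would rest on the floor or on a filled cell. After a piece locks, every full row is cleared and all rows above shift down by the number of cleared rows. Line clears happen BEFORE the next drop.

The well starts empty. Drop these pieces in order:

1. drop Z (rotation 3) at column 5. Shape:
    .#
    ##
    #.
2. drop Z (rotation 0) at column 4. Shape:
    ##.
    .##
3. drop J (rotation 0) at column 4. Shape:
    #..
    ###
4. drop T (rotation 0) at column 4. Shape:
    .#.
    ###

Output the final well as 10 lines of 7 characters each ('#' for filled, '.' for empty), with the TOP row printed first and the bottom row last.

Answer: .......
.....#.
....###
....#..
....###
....##.
.....##
......#
.....##
.....#.

Derivation:
Drop 1: Z rot3 at col 5 lands with bottom-row=0; cleared 0 line(s) (total 0); column heights now [0 0 0 0 0 2 3], max=3
Drop 2: Z rot0 at col 4 lands with bottom-row=3; cleared 0 line(s) (total 0); column heights now [0 0 0 0 5 5 4], max=5
Drop 3: J rot0 at col 4 lands with bottom-row=5; cleared 0 line(s) (total 0); column heights now [0 0 0 0 7 6 6], max=7
Drop 4: T rot0 at col 4 lands with bottom-row=7; cleared 0 line(s) (total 0); column heights now [0 0 0 0 8 9 8], max=9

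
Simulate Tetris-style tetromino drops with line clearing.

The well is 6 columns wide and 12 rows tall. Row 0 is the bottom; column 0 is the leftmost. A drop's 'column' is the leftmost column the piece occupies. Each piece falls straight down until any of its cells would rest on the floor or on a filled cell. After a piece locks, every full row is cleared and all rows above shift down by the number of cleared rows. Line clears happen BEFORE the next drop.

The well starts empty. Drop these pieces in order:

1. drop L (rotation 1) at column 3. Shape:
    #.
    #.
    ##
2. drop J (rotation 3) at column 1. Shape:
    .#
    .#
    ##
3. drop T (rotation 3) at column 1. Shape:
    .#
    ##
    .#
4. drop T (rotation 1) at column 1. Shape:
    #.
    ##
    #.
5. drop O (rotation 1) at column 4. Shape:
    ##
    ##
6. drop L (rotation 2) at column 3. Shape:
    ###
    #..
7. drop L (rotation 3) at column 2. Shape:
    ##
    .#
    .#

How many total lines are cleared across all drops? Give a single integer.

Answer: 0

Derivation:
Drop 1: L rot1 at col 3 lands with bottom-row=0; cleared 0 line(s) (total 0); column heights now [0 0 0 3 1 0], max=3
Drop 2: J rot3 at col 1 lands with bottom-row=0; cleared 0 line(s) (total 0); column heights now [0 1 3 3 1 0], max=3
Drop 3: T rot3 at col 1 lands with bottom-row=3; cleared 0 line(s) (total 0); column heights now [0 5 6 3 1 0], max=6
Drop 4: T rot1 at col 1 lands with bottom-row=5; cleared 0 line(s) (total 0); column heights now [0 8 7 3 1 0], max=8
Drop 5: O rot1 at col 4 lands with bottom-row=1; cleared 0 line(s) (total 0); column heights now [0 8 7 3 3 3], max=8
Drop 6: L rot2 at col 3 lands with bottom-row=3; cleared 0 line(s) (total 0); column heights now [0 8 7 5 5 5], max=8
Drop 7: L rot3 at col 2 lands with bottom-row=5; cleared 0 line(s) (total 0); column heights now [0 8 8 8 5 5], max=8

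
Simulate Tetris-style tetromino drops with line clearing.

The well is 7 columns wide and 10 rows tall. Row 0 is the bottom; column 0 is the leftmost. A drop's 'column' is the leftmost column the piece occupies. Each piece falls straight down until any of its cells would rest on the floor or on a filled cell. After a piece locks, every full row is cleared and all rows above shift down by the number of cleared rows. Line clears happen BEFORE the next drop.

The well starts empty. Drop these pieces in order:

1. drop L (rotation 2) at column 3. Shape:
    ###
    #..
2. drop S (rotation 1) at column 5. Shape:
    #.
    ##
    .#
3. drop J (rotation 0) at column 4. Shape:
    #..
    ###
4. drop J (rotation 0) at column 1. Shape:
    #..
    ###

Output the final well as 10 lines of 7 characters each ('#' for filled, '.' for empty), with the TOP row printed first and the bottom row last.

Drop 1: L rot2 at col 3 lands with bottom-row=0; cleared 0 line(s) (total 0); column heights now [0 0 0 2 2 2 0], max=2
Drop 2: S rot1 at col 5 lands with bottom-row=1; cleared 0 line(s) (total 0); column heights now [0 0 0 2 2 4 3], max=4
Drop 3: J rot0 at col 4 lands with bottom-row=4; cleared 0 line(s) (total 0); column heights now [0 0 0 2 6 5 5], max=6
Drop 4: J rot0 at col 1 lands with bottom-row=2; cleared 0 line(s) (total 0); column heights now [0 4 3 3 6 5 5], max=6

Answer: .......
.......
.......
.......
....#..
....###
.#...#.
.###.##
...####
...#...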